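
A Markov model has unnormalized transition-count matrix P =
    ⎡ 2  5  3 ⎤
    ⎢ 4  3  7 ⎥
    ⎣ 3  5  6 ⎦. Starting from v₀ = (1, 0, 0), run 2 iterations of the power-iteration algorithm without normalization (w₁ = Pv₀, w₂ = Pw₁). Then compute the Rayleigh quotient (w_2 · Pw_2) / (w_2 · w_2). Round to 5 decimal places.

w1 = Pv₀ = (2, 4, 3)
w2 = Pw1 = (33, 41, 44)
Pw2 = (403, 563, 568)
w2·Pw2 = 33·403 + 41·563 + 44·568 = 61374; w2·w2 = 33·33 + 41·41 + 44·44 = 4706
λ ≈ 61374/4706 = 13.04165

λ ≈ 13.04165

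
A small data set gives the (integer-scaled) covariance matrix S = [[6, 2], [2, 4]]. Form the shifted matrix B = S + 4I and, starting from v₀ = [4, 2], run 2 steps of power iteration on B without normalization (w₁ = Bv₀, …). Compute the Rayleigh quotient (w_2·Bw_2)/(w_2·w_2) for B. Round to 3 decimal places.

B = S + 4I has rows (10, 2); (2, 8)
w1 = Bv₀ = (44, 24)
w2 = Bw1 = (488, 280)
Bw2 = (5440, 3216)
w2·Bw2 = 3555200; w2·w2 = 316544; μ ≈ 3555200/316544 = 11.231

μ ≈ 11.231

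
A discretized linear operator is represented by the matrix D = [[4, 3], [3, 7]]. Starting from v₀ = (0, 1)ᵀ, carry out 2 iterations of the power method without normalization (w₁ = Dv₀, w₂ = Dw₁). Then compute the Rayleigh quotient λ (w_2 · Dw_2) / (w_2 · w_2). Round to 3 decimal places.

8.845

w1 = Dv₀ = (4·0 + 3·1; 3·0 + 7·1) = (3, 7)
w2 = Dw1 = (4·3 + 3·7; 3·3 + 7·7) = (33, 58)
Dw2 = (306, 505)
w2·Dw2 = 33·306 + 58·505 = 39388; w2·w2 = 33·33 + 58·58 = 4453
λ ≈ 39388/4453 = 8.845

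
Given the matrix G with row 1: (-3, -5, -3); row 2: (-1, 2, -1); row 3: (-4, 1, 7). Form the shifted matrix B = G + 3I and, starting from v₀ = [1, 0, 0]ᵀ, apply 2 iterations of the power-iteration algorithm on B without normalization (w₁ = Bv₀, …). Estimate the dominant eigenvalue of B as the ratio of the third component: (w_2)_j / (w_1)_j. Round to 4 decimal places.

μ ≈ 10.2500

B = G + 3I has rows (0, -5, -3); (-1, 5, -1); (-4, 1, 10)
w1 = Bv₀ = (0·1 + (-5)·0 + (-3)·0; (-1)·1 + 5·0 + (-1)·0; (-4)·1 + 1·0 + 10·0) = (0, -1, -4)
w2 = Bw1 = (0·0 + (-5)·(-1) + (-3)·(-4); (-1)·0 + 5·(-1) + (-1)·(-4); (-4)·0 + 1·(-1) + 10·(-4)) = (17, -1, -41)
Ratio: -41/-4 = 10.2500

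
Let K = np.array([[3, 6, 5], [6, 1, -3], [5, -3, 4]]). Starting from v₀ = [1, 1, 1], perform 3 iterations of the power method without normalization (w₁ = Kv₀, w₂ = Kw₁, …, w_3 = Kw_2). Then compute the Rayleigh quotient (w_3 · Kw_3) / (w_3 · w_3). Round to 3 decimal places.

λ ≈ 9.028

w1 = Kv₀ = (3·1 + 6·1 + 5·1; 6·1 + 1·1 + (-3)·1; 5·1 + (-3)·1 + 4·1) = (14, 4, 6)
w2 = Kw1 = (3·14 + 6·4 + 5·6; 6·14 + 1·4 + (-3)·6; 5·14 + (-3)·4 + 4·6) = (96, 70, 82)
w3 = Kw2 = (1118, 400, 598)
Kw3 = (8744, 5314, 6782)
w3·Kw3 = 1118·8744 + 400·5314 + 598·6782 = 15957028; w3·w3 = 1118·1118 + 400·400 + 598·598 = 1767528
λ ≈ 15957028/1767528 = 9.028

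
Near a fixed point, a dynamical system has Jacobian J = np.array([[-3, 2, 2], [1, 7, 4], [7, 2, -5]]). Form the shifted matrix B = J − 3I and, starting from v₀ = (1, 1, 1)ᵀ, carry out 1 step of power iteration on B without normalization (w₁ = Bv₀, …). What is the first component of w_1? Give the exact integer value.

B = J − 3I has rows (-6, 2, 2); (1, 4, 4); (7, 2, -8)
w1 = Bv₀ = (-2, 9, 1)
Requested component of w1: -2

-2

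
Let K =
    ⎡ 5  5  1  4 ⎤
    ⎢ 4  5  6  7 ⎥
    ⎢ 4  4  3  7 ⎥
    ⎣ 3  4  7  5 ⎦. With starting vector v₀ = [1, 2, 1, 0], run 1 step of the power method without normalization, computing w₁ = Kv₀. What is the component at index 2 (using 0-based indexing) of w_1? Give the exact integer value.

15

w1 = Kv₀ = (16, 20, 15, 18)
The requested component of w1 is 15.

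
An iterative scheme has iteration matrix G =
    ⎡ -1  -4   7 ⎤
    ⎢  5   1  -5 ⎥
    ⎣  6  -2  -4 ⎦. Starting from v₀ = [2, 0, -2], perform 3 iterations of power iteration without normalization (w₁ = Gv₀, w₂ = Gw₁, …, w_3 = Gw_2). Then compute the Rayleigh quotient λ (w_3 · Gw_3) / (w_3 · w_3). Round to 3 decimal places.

λ ≈ -8.778

w1 = Gv₀ = (-16, 20, 20)
w2 = Gw1 = (76, -160, -216)
w3 = Gw2 = (-948, 1300, 1640)
Gw3 = (7228, -11640, -14848)
w3·Gw3 = (-948)·7228 + 1300·(-11640) + 1640·(-14848) = -46334864; w3·w3 = (-948)·(-948) + 1300·1300 + 1640·1640 = 5278304
λ ≈ -46334864/5278304 = -8.778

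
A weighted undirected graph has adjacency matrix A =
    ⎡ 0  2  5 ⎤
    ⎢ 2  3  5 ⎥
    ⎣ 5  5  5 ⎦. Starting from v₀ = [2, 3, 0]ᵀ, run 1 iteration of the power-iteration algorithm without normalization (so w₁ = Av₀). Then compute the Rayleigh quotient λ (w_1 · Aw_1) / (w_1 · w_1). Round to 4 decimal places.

λ ≈ 10.4747

w1 = Av₀ = (0·2 + 2·3 + 5·0; 2·2 + 3·3 + 5·0; 5·2 + 5·3 + 5·0) = (6, 13, 25)
Aw1 = (151, 176, 220)
w1·Aw1 = 6·151 + 13·176 + 25·220 = 8694; w1·w1 = 6·6 + 13·13 + 25·25 = 830
λ ≈ 8694/830 = 10.4747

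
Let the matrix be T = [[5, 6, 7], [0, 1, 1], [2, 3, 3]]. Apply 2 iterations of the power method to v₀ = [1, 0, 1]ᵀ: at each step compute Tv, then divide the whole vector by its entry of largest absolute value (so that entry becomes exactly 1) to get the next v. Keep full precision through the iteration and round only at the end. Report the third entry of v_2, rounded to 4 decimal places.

0.4158

Tv0 = (12.00000, 1.00000, 5.00000); divide by 12.00000 → v1 = (1.00000, 0.08333, 0.41667)
Tv1 = (8.41667, 0.50000, 3.50000); divide by 8.41667 → v2 = (1.00000, 0.05941, 0.41584)
Requested entry of v2: 42/101 = 0.4158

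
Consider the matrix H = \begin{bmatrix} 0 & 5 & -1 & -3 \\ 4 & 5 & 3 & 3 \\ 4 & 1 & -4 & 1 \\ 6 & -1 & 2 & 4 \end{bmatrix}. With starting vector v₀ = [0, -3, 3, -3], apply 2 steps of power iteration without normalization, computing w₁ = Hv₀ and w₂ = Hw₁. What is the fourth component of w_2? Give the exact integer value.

-87

w1 = Hv₀ = (-9, -15, -18, -3)
w2 = Hw1 = (-48, -174, 18, -87)
The requested component of w2 is -87.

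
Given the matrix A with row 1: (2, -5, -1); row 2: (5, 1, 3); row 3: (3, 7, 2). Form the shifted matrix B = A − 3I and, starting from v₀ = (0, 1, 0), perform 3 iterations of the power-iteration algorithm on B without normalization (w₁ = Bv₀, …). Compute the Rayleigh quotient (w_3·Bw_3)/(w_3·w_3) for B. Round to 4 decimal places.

μ ≈ -5.6696

B = A − 3I has rows (-1, -5, -1); (5, -2, 3); (3, 7, -1)
w1 = Bv₀ = ((-1)·0 + (-5)·1 + (-1)·0; 5·0 + (-2)·1 + 3·0; 3·0 + 7·1 + (-1)·0) = (-5, -2, 7)
w2 = Bw1 = ((-1)·(-5) + (-5)·(-2) + (-1)·7; 5·(-5) + (-2)·(-2) + 3·7; 3·(-5) + 7·(-2) + (-1)·7) = (8, 0, -36)
w3 = Bw2 = (28, -68, 60)
Bw3 = (252, 456, -452)
w3·Bw3 = -51072; w3·w3 = 9008; μ ≈ -51072/9008 = -5.6696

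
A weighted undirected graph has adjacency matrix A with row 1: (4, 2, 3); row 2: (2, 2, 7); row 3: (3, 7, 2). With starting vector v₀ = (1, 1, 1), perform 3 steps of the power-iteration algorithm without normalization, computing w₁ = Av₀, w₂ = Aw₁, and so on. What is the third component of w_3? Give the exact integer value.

1406

w1 = Av₀ = (9, 11, 12)
w2 = Aw1 = (94, 124, 128)
w3 = Aw2 = (1008, 1332, 1406)
The requested component of w3 is 1406.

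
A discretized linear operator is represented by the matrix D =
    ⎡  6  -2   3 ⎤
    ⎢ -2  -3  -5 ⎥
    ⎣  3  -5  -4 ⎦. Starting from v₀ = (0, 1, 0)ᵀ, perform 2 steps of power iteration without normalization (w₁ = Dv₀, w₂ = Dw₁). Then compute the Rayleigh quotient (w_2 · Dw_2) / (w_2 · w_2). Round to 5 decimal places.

λ ≈ -6.06456

w1 = Dv₀ = (6·0 + (-2)·1 + 3·0; (-2)·0 + (-3)·1 + (-5)·0; 3·0 + (-5)·1 + (-4)·0) = (-2, -3, -5)
w2 = Dw1 = (6·(-2) + (-2)·(-3) + 3·(-5); (-2)·(-2) + (-3)·(-3) + (-5)·(-5); 3·(-2) + (-5)·(-3) + (-4)·(-5)) = (-21, 38, 29)
Dw2 = (-115, -217, -369)
w2·Dw2 = (-21)·(-115) + 38·(-217) + 29·(-369) = -16532; w2·w2 = (-21)·(-21) + 38·38 + 29·29 = 2726
λ ≈ -16532/2726 = -6.06456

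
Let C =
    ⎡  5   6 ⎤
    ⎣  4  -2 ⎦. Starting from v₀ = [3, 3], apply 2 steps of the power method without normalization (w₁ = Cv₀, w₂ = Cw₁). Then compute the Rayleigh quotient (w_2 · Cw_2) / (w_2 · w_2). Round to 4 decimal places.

7.5620

w1 = Cv₀ = (5·3 + 6·3; 4·3 + (-2)·3) = (33, 6)
w2 = Cw1 = (5·33 + 6·6; 4·33 + (-2)·6) = (201, 120)
Cw2 = (1725, 564)
w2·Cw2 = 201·1725 + 120·564 = 414405; w2·w2 = 201·201 + 120·120 = 54801
λ ≈ 414405/54801 = 7.5620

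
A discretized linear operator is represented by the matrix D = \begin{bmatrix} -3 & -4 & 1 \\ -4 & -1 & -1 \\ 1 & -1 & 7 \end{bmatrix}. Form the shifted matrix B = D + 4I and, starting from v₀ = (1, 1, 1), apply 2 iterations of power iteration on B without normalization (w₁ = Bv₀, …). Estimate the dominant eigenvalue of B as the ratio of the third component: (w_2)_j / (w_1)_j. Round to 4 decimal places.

μ ≈ 11.0000

B = D + 4I has rows (1, -4, 1); (-4, 3, -1); (1, -1, 11)
w1 = Bv₀ = (1·1 + (-4)·1 + 1·1; (-4)·1 + 3·1 + (-1)·1; 1·1 + (-1)·1 + 11·1) = (-2, -2, 11)
w2 = Bw1 = (1·(-2) + (-4)·(-2) + 1·11; (-4)·(-2) + 3·(-2) + (-1)·11; 1·(-2) + (-1)·(-2) + 11·11) = (17, -9, 121)
Ratio: 121/11 = 11.0000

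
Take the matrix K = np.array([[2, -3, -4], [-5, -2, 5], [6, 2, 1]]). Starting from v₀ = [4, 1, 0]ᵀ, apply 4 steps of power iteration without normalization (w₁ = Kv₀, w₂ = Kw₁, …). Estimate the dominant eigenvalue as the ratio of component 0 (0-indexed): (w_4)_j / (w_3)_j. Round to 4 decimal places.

λ ≈ 2.4973

w1 = Kv₀ = (2·4 + (-3)·1 + (-4)·0; (-5)·4 + (-2)·1 + 5·0; 6·4 + 2·1 + 1·0) = (5, -22, 26)
w2 = Kw1 = (2·5 + (-3)·(-22) + (-4)·26; (-5)·5 + (-2)·(-22) + 5·26; 6·5 + 2·(-22) + 1·26) = (-28, 149, 12)
w3 = Kw2 = (-551, -98, 142)
w4 = Kw3 = (-1376, 3661, -3360)
Ratio at component: -1376 / -551 = 2.4973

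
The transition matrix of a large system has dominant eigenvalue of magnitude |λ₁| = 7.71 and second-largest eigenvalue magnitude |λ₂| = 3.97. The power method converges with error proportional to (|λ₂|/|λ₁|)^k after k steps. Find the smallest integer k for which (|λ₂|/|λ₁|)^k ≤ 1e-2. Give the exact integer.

7

|λ₂/λ₁| = 3.97/7.71 = 0.51492
Need k ≥ ln(1e-2) / ln(0.51492) = -4.6052 / -0.6638 ≈ 6.938
Smallest integer k satisfying the bound: 7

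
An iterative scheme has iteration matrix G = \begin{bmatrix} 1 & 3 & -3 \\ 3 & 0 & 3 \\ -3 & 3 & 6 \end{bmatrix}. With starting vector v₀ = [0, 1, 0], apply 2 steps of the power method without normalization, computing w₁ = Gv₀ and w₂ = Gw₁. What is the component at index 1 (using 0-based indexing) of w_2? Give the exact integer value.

w1 = Gv₀ = (3, 0, 3)
w2 = Gw1 = (-6, 18, 9)
The requested component of w2 is 18.

18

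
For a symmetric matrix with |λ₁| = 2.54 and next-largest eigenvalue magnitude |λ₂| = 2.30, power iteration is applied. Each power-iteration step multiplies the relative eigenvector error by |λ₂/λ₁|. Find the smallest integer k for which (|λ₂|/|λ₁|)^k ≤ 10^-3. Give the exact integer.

70

|λ₂/λ₁| = 2.30/2.54 = 0.90551
Need k ≥ ln(10^-3) / ln(0.90551) = -6.9078 / -0.0993 ≈ 69.596
Smallest integer k satisfying the bound: 70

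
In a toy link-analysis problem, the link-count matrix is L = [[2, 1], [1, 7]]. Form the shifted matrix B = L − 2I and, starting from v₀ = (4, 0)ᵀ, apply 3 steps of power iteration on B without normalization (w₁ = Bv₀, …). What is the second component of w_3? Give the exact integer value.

B = L − 2I has rows (0, 1); (1, 5)
w1 = Bv₀ = (0, 4)
w2 = Bw1 = (4, 20)
w3 = Bw2 = (20, 104)
Requested component of w3: 104

104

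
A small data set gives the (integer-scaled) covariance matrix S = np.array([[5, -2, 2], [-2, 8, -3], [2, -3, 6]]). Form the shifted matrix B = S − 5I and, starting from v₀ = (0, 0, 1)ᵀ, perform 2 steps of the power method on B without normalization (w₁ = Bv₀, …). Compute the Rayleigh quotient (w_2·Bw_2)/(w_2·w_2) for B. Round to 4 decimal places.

6.3333

B = S − 5I has rows (0, -2, 2); (-2, 3, -3); (2, -3, 1)
w1 = Bv₀ = (0·0 + (-2)·0 + 2·1; (-2)·0 + 3·0 + (-3)·1; 2·0 + (-3)·0 + 1·1) = (2, -3, 1)
w2 = Bw1 = (0·2 + (-2)·(-3) + 2·1; (-2)·2 + 3·(-3) + (-3)·1; 2·2 + (-3)·(-3) + 1·1) = (8, -16, 14)
Bw2 = (60, -106, 78)
w2·Bw2 = 3268; w2·w2 = 516; μ ≈ 3268/516 = 6.3333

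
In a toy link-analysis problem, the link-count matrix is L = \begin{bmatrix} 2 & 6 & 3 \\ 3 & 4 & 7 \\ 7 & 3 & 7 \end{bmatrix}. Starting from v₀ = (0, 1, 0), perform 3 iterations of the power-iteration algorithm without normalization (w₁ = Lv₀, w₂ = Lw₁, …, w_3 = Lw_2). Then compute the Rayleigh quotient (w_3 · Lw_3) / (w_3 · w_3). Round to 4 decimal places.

w1 = Lv₀ = (2·0 + 6·1 + 3·0; 3·0 + 4·1 + 7·0; 7·0 + 3·1 + 7·0) = (6, 4, 3)
w2 = Lw1 = (2·6 + 6·4 + 3·3; 3·6 + 4·4 + 7·3; 7·6 + 3·4 + 7·3) = (45, 55, 75)
w3 = Lw2 = (645, 880, 1005)
Lw3 = (9585, 12490, 14190)
w3·Lw3 = 645·9585 + 880·12490 + 1005·14190 = 31434475; w3·w3 = 645·645 + 880·880 + 1005·1005 = 2200450
λ ≈ 31434475/2200450 = 14.2855

14.2855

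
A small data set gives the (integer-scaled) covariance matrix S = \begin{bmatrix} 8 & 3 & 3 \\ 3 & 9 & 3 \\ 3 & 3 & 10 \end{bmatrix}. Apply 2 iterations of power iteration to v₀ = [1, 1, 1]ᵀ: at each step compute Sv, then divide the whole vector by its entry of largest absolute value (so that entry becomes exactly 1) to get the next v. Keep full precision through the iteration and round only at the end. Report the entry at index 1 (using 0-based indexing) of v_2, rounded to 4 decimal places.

Sv0 = (14.00000, 15.00000, 16.00000); divide by 16.00000 → v1 = (0.87500, 0.93750, 1.00000)
Sv1 = (12.81250, 14.06250, 15.43750); divide by 15.43750 → v2 = (0.82996, 0.91093, 1.00000)
Requested entry of v2: 225/247 = 0.9109

0.9109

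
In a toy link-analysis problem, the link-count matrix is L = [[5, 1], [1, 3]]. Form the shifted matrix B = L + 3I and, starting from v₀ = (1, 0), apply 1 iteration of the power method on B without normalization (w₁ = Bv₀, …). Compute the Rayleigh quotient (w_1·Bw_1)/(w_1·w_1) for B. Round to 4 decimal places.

8.2154

B = L + 3I has rows (8, 1); (1, 6)
w1 = Bv₀ = (8, 1)
Bw1 = (65, 14)
w1·Bw1 = 534; w1·w1 = 65; μ ≈ 534/65 = 8.2154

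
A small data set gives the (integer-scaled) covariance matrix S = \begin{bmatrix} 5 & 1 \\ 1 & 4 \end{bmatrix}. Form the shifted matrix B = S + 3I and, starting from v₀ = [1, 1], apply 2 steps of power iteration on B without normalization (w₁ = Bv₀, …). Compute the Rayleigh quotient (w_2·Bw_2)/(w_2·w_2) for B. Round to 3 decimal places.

B = S + 3I has rows (8, 1); (1, 7)
w1 = Bv₀ = (8·1 + 1·1; 1·1 + 7·1) = (9, 8)
w2 = Bw1 = (8·9 + 1·8; 1·9 + 7·8) = (80, 65)
Bw2 = (705, 535)
w2·Bw2 = 91175; w2·w2 = 10625; μ ≈ 91175/10625 = 8.581

μ ≈ 8.581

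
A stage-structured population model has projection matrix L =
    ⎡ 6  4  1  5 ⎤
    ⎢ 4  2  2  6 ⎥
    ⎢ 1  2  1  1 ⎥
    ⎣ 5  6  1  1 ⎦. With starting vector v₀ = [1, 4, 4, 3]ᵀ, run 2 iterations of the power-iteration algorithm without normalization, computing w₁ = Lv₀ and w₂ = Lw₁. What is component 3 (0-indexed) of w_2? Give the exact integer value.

485

w1 = Lv₀ = (41, 38, 16, 36)
w2 = Lw1 = (594, 488, 169, 485)
The requested component of w2 is 485.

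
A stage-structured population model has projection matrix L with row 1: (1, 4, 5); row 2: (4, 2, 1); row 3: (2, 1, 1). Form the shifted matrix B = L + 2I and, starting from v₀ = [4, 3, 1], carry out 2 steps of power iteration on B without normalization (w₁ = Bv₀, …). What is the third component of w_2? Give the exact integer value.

B = L + 2I has rows (3, 4, 5); (4, 4, 1); (2, 1, 3)
w1 = Bv₀ = (29, 29, 14)
w2 = Bw1 = (273, 246, 129)
Requested component of w2: 129

129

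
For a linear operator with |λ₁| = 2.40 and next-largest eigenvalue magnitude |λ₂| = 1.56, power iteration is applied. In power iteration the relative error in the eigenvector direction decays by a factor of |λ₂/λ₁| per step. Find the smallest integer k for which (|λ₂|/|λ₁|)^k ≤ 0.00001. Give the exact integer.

|λ₂/λ₁| = 1.56/2.40 = 0.65000
Need k ≥ ln(0.00001) / ln(0.65000) = -11.5129 / -0.4308 ≈ 26.726
Smallest integer k satisfying the bound: 27

27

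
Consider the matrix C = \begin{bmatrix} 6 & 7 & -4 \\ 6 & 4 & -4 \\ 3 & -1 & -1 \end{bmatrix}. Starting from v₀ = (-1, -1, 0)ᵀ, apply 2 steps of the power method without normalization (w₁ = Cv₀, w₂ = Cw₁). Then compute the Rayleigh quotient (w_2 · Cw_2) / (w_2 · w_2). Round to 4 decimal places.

λ ≈ 10.6954

w1 = Cv₀ = (6·(-1) + 7·(-1) + (-4)·0; 6·(-1) + 4·(-1) + (-4)·0; 3·(-1) + (-1)·(-1) + (-1)·0) = (-13, -10, -2)
w2 = Cw1 = (6·(-13) + 7·(-10) + (-4)·(-2); 6·(-13) + 4·(-10) + (-4)·(-2); 3·(-13) + (-1)·(-10) + (-1)·(-2)) = (-140, -110, -27)
Cw2 = (-1502, -1172, -283)
w2·Cw2 = (-140)·(-1502) + (-110)·(-1172) + (-27)·(-283) = 346841; w2·w2 = (-140)·(-140) + (-110)·(-110) + (-27)·(-27) = 32429
λ ≈ 346841/32429 = 10.6954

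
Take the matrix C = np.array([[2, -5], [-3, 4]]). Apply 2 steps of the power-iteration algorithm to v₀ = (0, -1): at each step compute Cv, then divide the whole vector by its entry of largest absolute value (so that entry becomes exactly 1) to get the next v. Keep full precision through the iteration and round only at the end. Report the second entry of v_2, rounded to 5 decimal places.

1.00000

Cv0 = (5.000000, -4.000000); divide by 5.000000 → v1 = (1.000000, -0.800000)
Cv1 = (6.000000, -6.200000); divide by -6.200000 → v2 = (-0.967742, 1.000000)
Requested entry of v2: -31/-31 = 1.00000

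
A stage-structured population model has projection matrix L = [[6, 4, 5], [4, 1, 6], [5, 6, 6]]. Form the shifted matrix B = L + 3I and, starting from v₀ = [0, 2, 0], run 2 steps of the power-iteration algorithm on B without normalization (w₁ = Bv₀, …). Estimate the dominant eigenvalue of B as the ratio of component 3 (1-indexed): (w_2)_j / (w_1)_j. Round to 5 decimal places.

B = L + 3I has rows (9, 4, 5); (4, 4, 6); (5, 6, 9)
w1 = Bv₀ = (9·0 + 4·2 + 5·0; 4·0 + 4·2 + 6·0; 5·0 + 6·2 + 9·0) = (8, 8, 12)
w2 = Bw1 = (9·8 + 4·8 + 5·12; 4·8 + 4·8 + 6·12; 5·8 + 6·8 + 9·12) = (164, 136, 196)
Ratio: 196/12 = 16.33333

16.33333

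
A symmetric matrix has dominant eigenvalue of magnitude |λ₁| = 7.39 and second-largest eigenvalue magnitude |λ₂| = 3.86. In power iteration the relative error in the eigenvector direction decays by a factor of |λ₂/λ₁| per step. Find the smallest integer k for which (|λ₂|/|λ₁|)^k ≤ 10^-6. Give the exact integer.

22

|λ₂/λ₁| = 3.86/7.39 = 0.52233
Need k ≥ ln(10^-6) / ln(0.52233) = -13.8155 / -0.6495 ≈ 21.272
Smallest integer k satisfying the bound: 22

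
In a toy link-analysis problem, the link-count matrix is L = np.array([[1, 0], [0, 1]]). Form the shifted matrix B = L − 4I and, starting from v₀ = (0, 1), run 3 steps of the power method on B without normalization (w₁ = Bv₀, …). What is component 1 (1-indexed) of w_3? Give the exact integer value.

0

B = L − 4I has rows (-3, 0); (0, -3)
w1 = Bv₀ = ((-3)·0 + 0·1; 0·0 + (-3)·1) = (0, -3)
w2 = Bw1 = ((-3)·0 + 0·(-3); 0·0 + (-3)·(-3)) = (0, 9)
w3 = Bw2 = (0, -27)
Requested component of w3: 0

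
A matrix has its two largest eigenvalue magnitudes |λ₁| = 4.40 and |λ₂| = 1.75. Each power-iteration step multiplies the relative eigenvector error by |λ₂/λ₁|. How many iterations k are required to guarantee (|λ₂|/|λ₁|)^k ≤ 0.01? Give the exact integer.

|λ₂/λ₁| = 1.75/4.40 = 0.39773
Need k ≥ ln(0.01) / ln(0.39773) = -4.6052 / -0.9220 ≈ 4.995
Smallest integer k satisfying the bound: 5

5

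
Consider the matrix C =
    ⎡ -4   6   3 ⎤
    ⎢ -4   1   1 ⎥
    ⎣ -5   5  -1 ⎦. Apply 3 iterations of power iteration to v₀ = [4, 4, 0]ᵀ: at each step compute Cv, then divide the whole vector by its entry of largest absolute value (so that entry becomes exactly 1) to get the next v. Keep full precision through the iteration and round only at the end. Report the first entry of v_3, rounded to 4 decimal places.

Cv0 = (8.00000, -12.00000, 0.00000); divide by -12.00000 → v1 = (-0.66667, 1.00000, 0.00000)
Cv1 = (8.66667, 3.66667, 8.33333); divide by 8.66667 → v2 = (1.00000, 0.42308, 0.96154)
Cv2 = (1.42308, -2.61538, -3.84615); divide by -3.84615 → v3 = (-0.37000, 0.68000, 1.00000)
Requested entry of v3: -148/400 = -0.3700

-0.3700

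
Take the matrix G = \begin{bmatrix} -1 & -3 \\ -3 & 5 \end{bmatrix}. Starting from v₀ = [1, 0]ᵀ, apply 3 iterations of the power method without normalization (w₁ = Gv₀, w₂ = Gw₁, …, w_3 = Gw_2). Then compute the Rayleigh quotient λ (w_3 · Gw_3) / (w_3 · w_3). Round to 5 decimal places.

λ ≈ 6.13765

w1 = Gv₀ = (-1, -3)
w2 = Gw1 = (10, -12)
w3 = Gw2 = (26, -90)
Gw3 = (244, -528)
w3·Gw3 = 26·244 + (-90)·(-528) = 53864; w3·w3 = 26·26 + (-90)·(-90) = 8776
λ ≈ 53864/8776 = 6.13765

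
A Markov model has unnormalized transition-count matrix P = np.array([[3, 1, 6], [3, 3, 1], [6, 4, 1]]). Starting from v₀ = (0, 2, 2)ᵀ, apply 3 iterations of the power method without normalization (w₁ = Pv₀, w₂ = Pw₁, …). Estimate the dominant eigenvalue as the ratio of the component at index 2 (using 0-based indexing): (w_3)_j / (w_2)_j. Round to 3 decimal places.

λ ≈ 8.651

w1 = Pv₀ = (14, 8, 10)
w2 = Pw1 = (110, 76, 126)
w3 = Pw2 = (1162, 684, 1090)
Ratio at component: 1090 / 126 = 8.651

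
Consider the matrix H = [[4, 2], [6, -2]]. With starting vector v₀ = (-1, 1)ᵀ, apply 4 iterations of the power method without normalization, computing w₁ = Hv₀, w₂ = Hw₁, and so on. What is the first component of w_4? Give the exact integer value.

-656

w1 = Hv₀ = (4·(-1) + 2·1; 6·(-1) + (-2)·1) = (-2, -8)
w2 = Hw1 = (4·(-2) + 2·(-8); 6·(-2) + (-2)·(-8)) = (-24, 4)
w3 = Hw2 = (-88, -152)
w4 = Hw3 = (-656, -224)
The requested component of w4 is -656.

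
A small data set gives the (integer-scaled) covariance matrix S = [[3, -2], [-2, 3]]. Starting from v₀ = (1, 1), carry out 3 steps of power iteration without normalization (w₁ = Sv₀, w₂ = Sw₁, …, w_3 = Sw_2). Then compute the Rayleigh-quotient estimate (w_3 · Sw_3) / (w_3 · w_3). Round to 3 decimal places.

λ ≈ 1.000

w1 = Sv₀ = (3·1 + (-2)·1; (-2)·1 + 3·1) = (1, 1)
w2 = Sw1 = (3·1 + (-2)·1; (-2)·1 + 3·1) = (1, 1)
w3 = Sw2 = (1, 1)
Sw3 = (1, 1)
w3·Sw3 = 1·1 + 1·1 = 2; w3·w3 = 1·1 + 1·1 = 2
λ ≈ 2/2 = 1.000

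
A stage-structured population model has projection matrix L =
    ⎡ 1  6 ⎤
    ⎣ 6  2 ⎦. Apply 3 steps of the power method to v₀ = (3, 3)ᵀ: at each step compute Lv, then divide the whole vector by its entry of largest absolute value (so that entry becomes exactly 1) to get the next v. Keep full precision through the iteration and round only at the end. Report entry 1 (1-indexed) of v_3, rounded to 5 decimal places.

Lv0 = (21.000000, 24.000000); divide by 24.000000 → v1 = (0.875000, 1.000000)
Lv1 = (6.875000, 7.250000); divide by 7.250000 → v2 = (0.948276, 1.000000)
Lv2 = (6.948276, 7.689655); divide by 7.689655 → v3 = (0.903587, 1.000000)
Requested entry of v3: 1209/1338 = 0.90359

0.90359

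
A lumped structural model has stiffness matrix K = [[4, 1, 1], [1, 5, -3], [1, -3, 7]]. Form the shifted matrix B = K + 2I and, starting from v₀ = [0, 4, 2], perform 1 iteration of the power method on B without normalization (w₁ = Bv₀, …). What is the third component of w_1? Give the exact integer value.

B = K + 2I has rows (6, 1, 1); (1, 7, -3); (1, -3, 9)
w1 = Bv₀ = (6·0 + 1·4 + 1·2; 1·0 + 7·4 + (-3)·2; 1·0 + (-3)·4 + 9·2) = (6, 22, 6)
Requested component of w1: 6

6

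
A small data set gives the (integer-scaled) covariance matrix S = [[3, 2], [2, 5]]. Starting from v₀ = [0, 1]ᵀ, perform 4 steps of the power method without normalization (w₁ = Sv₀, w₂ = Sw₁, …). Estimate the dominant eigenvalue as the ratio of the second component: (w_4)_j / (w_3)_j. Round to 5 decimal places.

6.19774

w1 = Sv₀ = (3·0 + 2·1; 2·0 + 5·1) = (2, 5)
w2 = Sw1 = (3·2 + 2·5; 2·2 + 5·5) = (16, 29)
w3 = Sw2 = (106, 177)
w4 = Sw3 = (672, 1097)
Ratio at component: 1097 / 177 = 6.19774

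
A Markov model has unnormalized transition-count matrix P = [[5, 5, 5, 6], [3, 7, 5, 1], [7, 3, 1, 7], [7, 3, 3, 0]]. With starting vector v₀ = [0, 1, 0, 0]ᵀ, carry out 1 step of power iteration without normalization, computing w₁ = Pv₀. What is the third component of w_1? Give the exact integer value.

3

w1 = Pv₀ = (5·0 + 5·1 + 5·0 + 6·0; 3·0 + 7·1 + 5·0 + 1·0; 7·0 + 3·1 + 1·0 + 7·0; 7·0 + 3·1 + 3·0 + 0·0) = (5, 7, 3, 3)
The requested component of w1 is 3.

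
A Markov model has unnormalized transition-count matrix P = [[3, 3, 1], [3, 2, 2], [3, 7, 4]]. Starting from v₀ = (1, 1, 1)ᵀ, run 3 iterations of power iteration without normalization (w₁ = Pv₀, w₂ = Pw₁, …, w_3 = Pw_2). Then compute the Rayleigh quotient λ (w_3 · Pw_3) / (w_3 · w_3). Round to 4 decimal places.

w1 = Pv₀ = (3·1 + 3·1 + 1·1; 3·1 + 2·1 + 2·1; 3·1 + 7·1 + 4·1) = (7, 7, 14)
w2 = Pw1 = (3·7 + 3·7 + 1·14; 3·7 + 2·7 + 2·14; 3·7 + 7·7 + 4·14) = (56, 63, 126)
w3 = Pw2 = (483, 546, 1113)
Pw3 = (4200, 4767, 9723)
w3·Pw3 = 483·4200 + 546·4767 + 1113·9723 = 15453081; w3·w3 = 483·483 + 546·546 + 1113·1113 = 1770174
λ ≈ 15453081/1770174 = 8.7297

8.7297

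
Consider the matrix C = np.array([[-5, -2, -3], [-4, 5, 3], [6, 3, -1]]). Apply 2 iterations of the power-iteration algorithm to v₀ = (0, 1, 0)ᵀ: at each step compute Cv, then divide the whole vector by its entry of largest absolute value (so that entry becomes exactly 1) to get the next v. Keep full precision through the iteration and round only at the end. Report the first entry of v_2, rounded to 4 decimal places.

-0.2143

Cv0 = (-2.00000, 5.00000, 3.00000); divide by 5.00000 → v1 = (-0.40000, 1.00000, 0.60000)
Cv1 = (-1.80000, 8.40000, 0.00000); divide by 8.40000 → v2 = (-0.21429, 1.00000, 0.00000)
Requested entry of v2: -9/42 = -0.2143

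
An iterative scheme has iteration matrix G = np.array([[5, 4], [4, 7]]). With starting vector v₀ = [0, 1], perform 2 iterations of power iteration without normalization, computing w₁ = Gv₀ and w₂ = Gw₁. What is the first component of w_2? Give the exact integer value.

48

w1 = Gv₀ = (4, 7)
w2 = Gw1 = (48, 65)
The requested component of w2 is 48.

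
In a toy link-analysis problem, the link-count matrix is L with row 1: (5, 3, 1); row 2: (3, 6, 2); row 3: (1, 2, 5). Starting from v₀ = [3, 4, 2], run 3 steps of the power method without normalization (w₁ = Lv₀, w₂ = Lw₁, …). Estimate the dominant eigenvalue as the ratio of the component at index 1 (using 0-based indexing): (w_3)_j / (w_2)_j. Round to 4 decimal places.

w1 = Lv₀ = (29, 37, 21)
w2 = Lw1 = (277, 351, 208)
w3 = Lw2 = (2646, 3353, 2019)
Ratio at component: 3353 / 351 = 9.5527

9.5527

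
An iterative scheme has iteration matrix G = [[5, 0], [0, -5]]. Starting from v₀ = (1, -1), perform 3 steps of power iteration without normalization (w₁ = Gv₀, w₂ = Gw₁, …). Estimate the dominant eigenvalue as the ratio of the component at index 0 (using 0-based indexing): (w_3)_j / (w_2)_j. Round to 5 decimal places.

λ ≈ 5.00000

w1 = Gv₀ = (5·1 + 0·(-1); 0·1 + (-5)·(-1)) = (5, 5)
w2 = Gw1 = (5·5 + 0·5; 0·5 + (-5)·5) = (25, -25)
w3 = Gw2 = (125, 125)
Ratio at component: 125 / 25 = 5.00000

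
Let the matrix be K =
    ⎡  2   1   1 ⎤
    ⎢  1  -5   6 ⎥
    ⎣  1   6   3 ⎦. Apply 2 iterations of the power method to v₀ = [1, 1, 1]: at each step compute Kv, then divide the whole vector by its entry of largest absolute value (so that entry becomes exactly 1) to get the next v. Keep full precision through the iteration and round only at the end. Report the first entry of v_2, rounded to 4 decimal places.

Kv0 = (4.00000, 2.00000, 10.00000); divide by 10.00000 → v1 = (0.40000, 0.20000, 1.00000)
Kv1 = (2.00000, 5.40000, 4.60000); divide by 5.40000 → v2 = (0.37037, 1.00000, 0.85185)
Requested entry of v2: 20/54 = 0.3704

0.3704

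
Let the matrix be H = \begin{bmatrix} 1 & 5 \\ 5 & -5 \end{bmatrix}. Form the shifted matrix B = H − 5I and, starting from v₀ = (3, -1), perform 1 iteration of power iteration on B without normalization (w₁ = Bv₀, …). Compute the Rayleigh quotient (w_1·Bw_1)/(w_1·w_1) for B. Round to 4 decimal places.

B = H − 5I has rows (-4, 5); (5, -10)
w1 = Bv₀ = ((-4)·3 + 5·(-1); 5·3 + (-10)·(-1)) = (-17, 25)
Bw1 = (193, -335)
w1·Bw1 = -11656; w1·w1 = 914; μ ≈ -11656/914 = -12.7527

-12.7527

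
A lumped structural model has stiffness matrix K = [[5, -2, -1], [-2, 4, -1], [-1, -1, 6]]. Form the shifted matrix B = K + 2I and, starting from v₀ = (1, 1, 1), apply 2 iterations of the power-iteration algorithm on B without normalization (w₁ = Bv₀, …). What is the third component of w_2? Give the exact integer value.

B = K + 2I has rows (7, -2, -1); (-2, 6, -1); (-1, -1, 8)
w1 = Bv₀ = (4, 3, 6)
w2 = Bw1 = (16, 4, 41)
Requested component of w2: 41

41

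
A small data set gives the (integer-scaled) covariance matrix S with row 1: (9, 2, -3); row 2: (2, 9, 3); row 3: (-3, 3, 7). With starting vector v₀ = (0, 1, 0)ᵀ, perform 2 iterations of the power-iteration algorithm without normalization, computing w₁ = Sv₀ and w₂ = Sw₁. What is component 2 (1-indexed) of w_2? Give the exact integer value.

94

w1 = Sv₀ = (2, 9, 3)
w2 = Sw1 = (27, 94, 42)
The requested component of w2 is 94.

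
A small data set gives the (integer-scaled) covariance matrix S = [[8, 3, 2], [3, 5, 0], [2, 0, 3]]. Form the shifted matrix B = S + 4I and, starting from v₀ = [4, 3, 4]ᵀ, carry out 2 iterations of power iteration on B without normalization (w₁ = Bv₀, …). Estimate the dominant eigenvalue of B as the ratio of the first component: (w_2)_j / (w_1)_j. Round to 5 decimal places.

14.90769

B = S + 4I has rows (12, 3, 2); (3, 9, 0); (2, 0, 7)
w1 = Bv₀ = (12·4 + 3·3 + 2·4; 3·4 + 9·3 + 0·4; 2·4 + 0·3 + 7·4) = (65, 39, 36)
w2 = Bw1 = (12·65 + 3·39 + 2·36; 3·65 + 9·39 + 0·36; 2·65 + 0·39 + 7·36) = (969, 546, 382)
Ratio: 969/65 = 14.90769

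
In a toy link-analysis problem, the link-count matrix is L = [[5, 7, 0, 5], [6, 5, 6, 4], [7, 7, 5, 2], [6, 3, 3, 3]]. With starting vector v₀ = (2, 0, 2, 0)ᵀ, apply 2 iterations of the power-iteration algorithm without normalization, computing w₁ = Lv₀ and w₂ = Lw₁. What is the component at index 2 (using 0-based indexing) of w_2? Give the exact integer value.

394

w1 = Lv₀ = (5·2 + 7·0 + 0·2 + 5·0; 6·2 + 5·0 + 6·2 + 4·0; 7·2 + 7·0 + 5·2 + 2·0; 6·2 + 3·0 + 3·2 + 3·0) = (10, 24, 24, 18)
w2 = Lw1 = (5·10 + 7·24 + 0·24 + 5·18; 6·10 + 5·24 + 6·24 + 4·18; 7·10 + 7·24 + 5·24 + 2·18; 6·10 + 3·24 + 3·24 + 3·18) = (308, 396, 394, 258)
The requested component of w2 is 394.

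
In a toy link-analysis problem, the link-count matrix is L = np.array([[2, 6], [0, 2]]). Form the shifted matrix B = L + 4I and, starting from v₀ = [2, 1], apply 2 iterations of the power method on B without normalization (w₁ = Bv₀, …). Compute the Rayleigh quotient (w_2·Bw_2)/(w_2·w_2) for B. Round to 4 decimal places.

7.4118

B = L + 4I has rows (6, 6); (0, 6)
w1 = Bv₀ = (18, 6)
w2 = Bw1 = (144, 36)
Bw2 = (1080, 216)
w2·Bw2 = 163296; w2·w2 = 22032; μ ≈ 163296/22032 = 7.4118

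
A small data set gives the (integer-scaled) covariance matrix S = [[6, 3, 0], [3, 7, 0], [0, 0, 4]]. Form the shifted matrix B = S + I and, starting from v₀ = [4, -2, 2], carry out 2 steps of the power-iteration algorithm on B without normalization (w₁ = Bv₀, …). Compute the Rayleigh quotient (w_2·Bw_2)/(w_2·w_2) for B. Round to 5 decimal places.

B = S + I has rows (7, 3, 0); (3, 8, 0); (0, 0, 5)
w1 = Bv₀ = (7·4 + 3·(-2) + 0·2; 3·4 + 8·(-2) + 0·2; 0·4 + 0·(-2) + 5·2) = (22, -4, 10)
w2 = Bw1 = (7·22 + 3·(-4) + 0·10; 3·22 + 8·(-4) + 0·10; 0·22 + 0·(-4) + 5·10) = (142, 34, 50)
Bw2 = (1096, 698, 250)
w2·Bw2 = 191864; w2·w2 = 23820; μ ≈ 191864/23820 = 8.05474

8.05474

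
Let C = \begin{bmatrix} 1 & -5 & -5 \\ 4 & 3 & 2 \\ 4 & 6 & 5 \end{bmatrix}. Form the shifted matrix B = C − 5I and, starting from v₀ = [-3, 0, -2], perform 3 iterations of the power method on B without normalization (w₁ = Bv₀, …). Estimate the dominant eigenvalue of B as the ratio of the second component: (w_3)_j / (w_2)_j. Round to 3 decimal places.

0.000

B = C − 5I has rows (-4, -5, -5); (4, -2, 2); (4, 6, 0)
w1 = Bv₀ = ((-4)·(-3) + (-5)·0 + (-5)·(-2); 4·(-3) + (-2)·0 + 2·(-2); 4·(-3) + 6·0 + 0·(-2)) = (22, -16, -12)
w2 = Bw1 = ((-4)·22 + (-5)·(-16) + (-5)·(-12); 4·22 + (-2)·(-16) + 2·(-12); 4·22 + 6·(-16) + 0·(-12)) = (52, 96, -8)
w3 = Bw2 = (-648, 0, 784)
Ratio: 0/96 = 0.000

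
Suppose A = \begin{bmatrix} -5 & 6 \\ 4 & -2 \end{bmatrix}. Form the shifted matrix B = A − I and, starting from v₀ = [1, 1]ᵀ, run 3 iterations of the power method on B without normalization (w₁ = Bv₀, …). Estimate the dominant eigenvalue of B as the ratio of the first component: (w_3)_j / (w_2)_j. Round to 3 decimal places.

B = A − I has rows (-6, 6); (4, -3)
w1 = Bv₀ = ((-6)·1 + 6·1; 4·1 + (-3)·1) = (0, 1)
w2 = Bw1 = ((-6)·0 + 6·1; 4·0 + (-3)·1) = (6, -3)
w3 = Bw2 = (-54, 33)
Ratio: -54/6 = -9.000

-9.000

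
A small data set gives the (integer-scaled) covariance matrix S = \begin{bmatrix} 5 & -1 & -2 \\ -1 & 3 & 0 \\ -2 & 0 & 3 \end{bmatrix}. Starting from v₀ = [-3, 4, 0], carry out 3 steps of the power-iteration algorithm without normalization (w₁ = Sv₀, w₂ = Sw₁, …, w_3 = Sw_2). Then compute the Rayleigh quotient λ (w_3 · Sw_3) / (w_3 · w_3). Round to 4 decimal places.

6.4132

w1 = Sv₀ = (-19, 15, 6)
w2 = Sw1 = (-122, 64, 56)
w3 = Sw2 = (-786, 314, 412)
Sw3 = (-5068, 1728, 2808)
w3·Sw3 = (-786)·(-5068) + 314·1728 + 412·2808 = 5682936; w3·w3 = (-786)·(-786) + 314·314 + 412·412 = 886136
λ ≈ 5682936/886136 = 6.4132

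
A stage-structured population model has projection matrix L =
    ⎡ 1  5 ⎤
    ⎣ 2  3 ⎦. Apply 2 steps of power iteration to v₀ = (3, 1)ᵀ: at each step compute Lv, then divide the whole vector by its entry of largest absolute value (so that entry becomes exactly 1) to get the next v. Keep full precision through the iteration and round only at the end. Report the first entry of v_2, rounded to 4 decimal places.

1.0000

Lv0 = (8.00000, 9.00000); divide by 9.00000 → v1 = (0.88889, 1.00000)
Lv1 = (5.88889, 4.77778); divide by 5.88889 → v2 = (1.00000, 0.81132)
Requested entry of v2: 53/53 = 1.0000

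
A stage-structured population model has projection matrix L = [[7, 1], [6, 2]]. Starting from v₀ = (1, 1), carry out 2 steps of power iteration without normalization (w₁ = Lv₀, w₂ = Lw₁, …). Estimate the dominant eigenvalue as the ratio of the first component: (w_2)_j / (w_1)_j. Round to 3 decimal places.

8.000

w1 = Lv₀ = (7·1 + 1·1; 6·1 + 2·1) = (8, 8)
w2 = Lw1 = (7·8 + 1·8; 6·8 + 2·8) = (64, 64)
Ratio at component: 64 / 8 = 8.000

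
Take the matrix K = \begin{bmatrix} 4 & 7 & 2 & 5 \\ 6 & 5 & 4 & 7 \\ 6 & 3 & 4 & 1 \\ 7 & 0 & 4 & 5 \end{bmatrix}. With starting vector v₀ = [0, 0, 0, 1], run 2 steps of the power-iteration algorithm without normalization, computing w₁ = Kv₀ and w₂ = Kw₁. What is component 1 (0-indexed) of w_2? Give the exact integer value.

w1 = Kv₀ = (5, 7, 1, 5)
w2 = Kw1 = (96, 104, 60, 64)
The requested component of w2 is 104.

104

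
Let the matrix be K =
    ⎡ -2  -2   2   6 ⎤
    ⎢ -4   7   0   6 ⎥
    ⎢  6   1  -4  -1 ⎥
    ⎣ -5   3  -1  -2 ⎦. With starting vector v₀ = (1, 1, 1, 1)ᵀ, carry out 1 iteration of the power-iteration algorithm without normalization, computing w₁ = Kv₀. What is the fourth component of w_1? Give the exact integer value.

-5

w1 = Kv₀ = ((-2)·1 + (-2)·1 + 2·1 + 6·1; (-4)·1 + 7·1 + 0·1 + 6·1; 6·1 + 1·1 + (-4)·1 + (-1)·1; (-5)·1 + 3·1 + (-1)·1 + (-2)·1) = (4, 9, 2, -5)
The requested component of w1 is -5.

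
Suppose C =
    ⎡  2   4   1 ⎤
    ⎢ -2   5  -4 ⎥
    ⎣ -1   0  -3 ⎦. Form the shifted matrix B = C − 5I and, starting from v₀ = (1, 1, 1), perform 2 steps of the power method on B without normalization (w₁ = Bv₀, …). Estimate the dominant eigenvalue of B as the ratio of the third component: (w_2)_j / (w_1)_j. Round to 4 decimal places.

μ ≈ -7.7778

B = C − 5I has rows (-3, 4, 1); (-2, 0, -4); (-1, 0, -8)
w1 = Bv₀ = ((-3)·1 + 4·1 + 1·1; (-2)·1 + 0·1 + (-4)·1; (-1)·1 + 0·1 + (-8)·1) = (2, -6, -9)
w2 = Bw1 = ((-3)·2 + 4·(-6) + 1·(-9); (-2)·2 + 0·(-6) + (-4)·(-9); (-1)·2 + 0·(-6) + (-8)·(-9)) = (-39, 32, 70)
Ratio: 70/-9 = -7.7778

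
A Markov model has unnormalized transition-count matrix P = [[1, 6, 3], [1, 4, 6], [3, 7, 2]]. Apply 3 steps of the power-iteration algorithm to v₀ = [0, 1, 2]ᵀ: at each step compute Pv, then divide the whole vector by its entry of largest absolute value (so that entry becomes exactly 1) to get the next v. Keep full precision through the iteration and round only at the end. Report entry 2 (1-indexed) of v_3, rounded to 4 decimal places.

Pv0 = (12.00000, 16.00000, 11.00000); divide by 16.00000 → v1 = (0.75000, 1.00000, 0.68750)
Pv1 = (8.81250, 8.87500, 10.62500); divide by 10.62500 → v2 = (0.82941, 0.83529, 1.00000)
Pv2 = (8.84118, 10.17059, 10.33529); divide by 10.33529 → v3 = (0.85544, 0.98406, 1.00000)
Requested entry of v3: 1729/1757 = 0.9841

0.9841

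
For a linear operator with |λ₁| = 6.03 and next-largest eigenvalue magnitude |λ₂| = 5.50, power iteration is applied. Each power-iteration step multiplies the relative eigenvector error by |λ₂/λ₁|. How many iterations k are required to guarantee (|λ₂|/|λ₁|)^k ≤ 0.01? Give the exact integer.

|λ₂/λ₁| = 5.50/6.03 = 0.91211
Need k ≥ ln(0.01) / ln(0.91211) = -4.6052 / -0.0920 ≈ 50.057
Smallest integer k satisfying the bound: 51

51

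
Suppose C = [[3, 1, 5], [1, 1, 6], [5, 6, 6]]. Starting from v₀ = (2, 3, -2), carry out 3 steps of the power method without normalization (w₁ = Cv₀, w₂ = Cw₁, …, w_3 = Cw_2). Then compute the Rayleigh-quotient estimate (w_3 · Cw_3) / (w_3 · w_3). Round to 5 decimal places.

12.03699

w1 = Cv₀ = (3·2 + 1·3 + 5·(-2); 1·2 + 1·3 + 6·(-2); 5·2 + 6·3 + 6·(-2)) = (-1, -7, 16)
w2 = Cw1 = (3·(-1) + 1·(-7) + 5·16; 1·(-1) + 1·(-7) + 6·16; 5·(-1) + 6·(-7) + 6·16) = (70, 88, 49)
w3 = Cw2 = (543, 452, 1172)
Cw3 = (7941, 8027, 12459)
w3·Cw3 = 543·7941 + 452·8027 + 1172·12459 = 22542115; w3·w3 = 543·543 + 452·452 + 1172·1172 = 1872737
λ ≈ 22542115/1872737 = 12.03699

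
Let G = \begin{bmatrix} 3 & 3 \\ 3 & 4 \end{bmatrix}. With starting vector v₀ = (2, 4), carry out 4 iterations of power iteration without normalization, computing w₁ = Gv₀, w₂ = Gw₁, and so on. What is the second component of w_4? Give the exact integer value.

6070

w1 = Gv₀ = (3·2 + 3·4; 3·2 + 4·4) = (18, 22)
w2 = Gw1 = (3·18 + 3·22; 3·18 + 4·22) = (120, 142)
w3 = Gw2 = (786, 928)
w4 = Gw3 = (5142, 6070)
The requested component of w4 is 6070.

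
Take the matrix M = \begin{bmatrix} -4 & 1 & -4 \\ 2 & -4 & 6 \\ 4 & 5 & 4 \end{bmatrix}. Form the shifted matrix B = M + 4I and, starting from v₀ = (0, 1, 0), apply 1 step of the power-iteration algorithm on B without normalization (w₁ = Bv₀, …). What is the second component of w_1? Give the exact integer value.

0

B = M + 4I has rows (0, 1, -4); (2, 0, 6); (4, 5, 8)
w1 = Bv₀ = (0·0 + 1·1 + (-4)·0; 2·0 + 0·1 + 6·0; 4·0 + 5·1 + 8·0) = (1, 0, 5)
Requested component of w1: 0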